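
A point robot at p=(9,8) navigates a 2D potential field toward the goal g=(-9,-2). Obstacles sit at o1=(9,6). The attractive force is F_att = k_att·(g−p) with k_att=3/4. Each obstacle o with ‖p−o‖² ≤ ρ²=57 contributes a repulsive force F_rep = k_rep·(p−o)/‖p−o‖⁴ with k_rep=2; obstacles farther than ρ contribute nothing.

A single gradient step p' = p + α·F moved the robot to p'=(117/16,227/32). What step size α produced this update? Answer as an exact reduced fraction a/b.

α = 1/8

F_att = 3/4·(g−p) = 3/4·(-18,-10) = (-13.5000,-7.5000)
o1: d²=4 ≤ ρ²=57; F_rep = 2·(0,2)/4² = (0.0000,0.2500)
F = F_att + ΣF_rep = (-13.5000,-7.2500)
Δp = p'−p = (-1.6875,-0.9062); α = Δx/Fx = (-27/16) / (-27/2) = 1/8
check: Δy/Fy = (-29/32) / (-29/4) = 1/8 ✓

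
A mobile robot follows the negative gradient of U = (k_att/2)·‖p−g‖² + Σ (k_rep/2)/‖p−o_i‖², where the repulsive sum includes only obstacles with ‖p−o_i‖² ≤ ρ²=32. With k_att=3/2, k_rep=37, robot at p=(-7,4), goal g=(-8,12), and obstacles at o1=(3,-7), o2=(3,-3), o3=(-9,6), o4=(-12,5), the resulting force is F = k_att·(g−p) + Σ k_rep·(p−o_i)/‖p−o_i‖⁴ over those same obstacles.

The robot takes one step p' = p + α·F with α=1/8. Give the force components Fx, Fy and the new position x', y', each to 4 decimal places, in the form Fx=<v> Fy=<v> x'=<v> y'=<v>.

Fx=-0.0701 Fy=10.7890 x'=-7.0088 y'=5.3486

F_att = 3/2·(g−p) = 3/2·(-1,8) = (-1.5000,12.0000)
o1: d²=221 > ρ²=32 → inactive
o2: d²=149 > ρ²=32 → inactive
o3: d²=8 ≤ ρ²=32; F_rep = 37·(2,-2)/8² = (1.1562,-1.1562)
o4: d²=26 ≤ ρ²=32; F_rep = 37·(5,-1)/26² = (0.2737,-0.0547)
F = F_att + ΣF_rep = (-0.0701,10.7890)
p' = p + 1/8·F = (-7.0088,5.3486)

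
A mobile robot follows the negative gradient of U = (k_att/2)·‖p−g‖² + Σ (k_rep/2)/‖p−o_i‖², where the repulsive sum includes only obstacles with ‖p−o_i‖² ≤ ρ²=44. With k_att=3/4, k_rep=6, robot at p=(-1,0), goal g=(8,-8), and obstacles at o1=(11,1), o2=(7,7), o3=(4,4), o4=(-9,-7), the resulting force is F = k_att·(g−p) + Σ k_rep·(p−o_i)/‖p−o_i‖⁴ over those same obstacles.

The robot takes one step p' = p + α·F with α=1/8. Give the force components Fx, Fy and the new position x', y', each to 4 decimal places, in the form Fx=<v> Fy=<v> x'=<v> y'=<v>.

Fx=6.7322 Fy=-6.0143 x'=-0.1585 y'=-0.7518

F_att = 3/4·(g−p) = 3/4·(9,-8) = (6.7500,-6.0000)
o1: d²=145 > ρ²=44 → inactive
o2: d²=113 > ρ²=44 → inactive
o3: d²=41 ≤ ρ²=44; F_rep = 6·(-5,-4)/41² = (-0.0178,-0.0143)
o4: d²=113 > ρ²=44 → inactive
F = F_att + ΣF_rep = (6.7322,-6.0143)
p' = p + 1/8·F = (-0.1585,-0.7518)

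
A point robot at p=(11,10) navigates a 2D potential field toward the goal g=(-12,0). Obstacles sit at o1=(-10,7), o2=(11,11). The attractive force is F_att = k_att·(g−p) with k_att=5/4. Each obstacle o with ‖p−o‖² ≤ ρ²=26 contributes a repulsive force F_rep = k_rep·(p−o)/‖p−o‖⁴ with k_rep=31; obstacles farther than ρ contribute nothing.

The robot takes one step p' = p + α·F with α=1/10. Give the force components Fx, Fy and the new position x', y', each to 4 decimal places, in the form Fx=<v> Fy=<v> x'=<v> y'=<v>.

F_att = 5/4·(g−p) = 5/4·(-23,-10) = (-28.7500,-12.5000)
o1: d²=450 > ρ²=26 → inactive
o2: d²=1 ≤ ρ²=26; F_rep = 31·(0,-1)/1² = (0.0000,-31.0000)
F = F_att + ΣF_rep = (-28.7500,-43.5000)
p' = p + 1/10·F = (8.1250,5.6500)

Fx=-28.7500 Fy=-43.5000 x'=8.1250 y'=5.6500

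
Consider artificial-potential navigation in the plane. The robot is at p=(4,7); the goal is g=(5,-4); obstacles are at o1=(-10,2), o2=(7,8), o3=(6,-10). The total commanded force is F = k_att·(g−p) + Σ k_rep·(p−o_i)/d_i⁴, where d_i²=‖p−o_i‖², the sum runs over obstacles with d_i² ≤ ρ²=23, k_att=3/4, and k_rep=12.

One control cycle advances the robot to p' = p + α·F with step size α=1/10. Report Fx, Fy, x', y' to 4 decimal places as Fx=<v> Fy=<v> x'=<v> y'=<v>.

F_att = 3/4·(g−p) = 3/4·(1,-11) = (0.7500,-8.2500)
o1: d²=221 > ρ²=23 → inactive
o2: d²=10 ≤ ρ²=23; F_rep = 12·(-3,-1)/10² = (-0.3600,-0.1200)
o3: d²=293 > ρ²=23 → inactive
F = F_att + ΣF_rep = (0.3900,-8.3700)
p' = p + 1/10·F = (4.0390,6.1630)

Fx=0.3900 Fy=-8.3700 x'=4.0390 y'=6.1630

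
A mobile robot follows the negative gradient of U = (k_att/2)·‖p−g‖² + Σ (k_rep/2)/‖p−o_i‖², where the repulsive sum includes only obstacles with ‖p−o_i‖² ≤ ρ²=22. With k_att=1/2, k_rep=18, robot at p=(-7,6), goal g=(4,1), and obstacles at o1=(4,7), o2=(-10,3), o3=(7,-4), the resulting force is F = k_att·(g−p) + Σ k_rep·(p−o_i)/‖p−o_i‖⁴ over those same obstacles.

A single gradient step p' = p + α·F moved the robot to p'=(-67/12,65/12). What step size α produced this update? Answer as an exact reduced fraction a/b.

α = 1/4

F_att = 1/2·(g−p) = 1/2·(11,-5) = (5.5000,-2.5000)
o1: d²=122 > ρ²=22 → inactive
o2: d²=18 ≤ ρ²=22; F_rep = 18·(3,3)/18² = (0.1667,0.1667)
o3: d²=296 > ρ²=22 → inactive
F = F_att + ΣF_rep = (5.6667,-2.3333)
Δp = p'−p = (1.4167,-0.5833); α = Δx/Fx = (17/12) / (17/3) = 1/4
check: Δy/Fy = (-7/12) / (-7/3) = 1/4 ✓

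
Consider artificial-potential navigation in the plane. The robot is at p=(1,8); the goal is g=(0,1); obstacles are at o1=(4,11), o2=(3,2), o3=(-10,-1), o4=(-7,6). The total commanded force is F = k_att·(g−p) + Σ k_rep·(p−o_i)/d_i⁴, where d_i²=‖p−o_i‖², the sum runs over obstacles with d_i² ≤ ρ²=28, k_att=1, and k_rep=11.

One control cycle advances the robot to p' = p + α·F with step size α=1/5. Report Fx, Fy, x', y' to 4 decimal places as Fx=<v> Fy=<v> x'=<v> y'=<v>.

F_att = 1·(g−p) = 1·(-1,-7) = (-1.0000,-7.0000)
o1: d²=18 ≤ ρ²=28; F_rep = 11·(-3,-3)/18² = (-0.1019,-0.1019)
o2: d²=40 > ρ²=28 → inactive
o3: d²=202 > ρ²=28 → inactive
o4: d²=68 > ρ²=28 → inactive
F = F_att + ΣF_rep = (-1.1019,-7.1019)
p' = p + 1/5·F = (0.7796,6.5796)

Fx=-1.1019 Fy=-7.1019 x'=0.7796 y'=6.5796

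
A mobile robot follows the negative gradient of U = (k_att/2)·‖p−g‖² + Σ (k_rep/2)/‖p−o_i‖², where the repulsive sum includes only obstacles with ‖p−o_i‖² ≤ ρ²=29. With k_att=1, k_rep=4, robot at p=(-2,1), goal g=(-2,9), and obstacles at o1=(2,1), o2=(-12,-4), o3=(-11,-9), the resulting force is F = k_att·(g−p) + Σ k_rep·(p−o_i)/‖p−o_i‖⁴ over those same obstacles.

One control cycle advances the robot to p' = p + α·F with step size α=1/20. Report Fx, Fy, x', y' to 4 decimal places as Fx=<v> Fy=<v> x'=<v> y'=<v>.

F_att = 1·(g−p) = 1·(0,8) = (0.0000,8.0000)
o1: d²=16 ≤ ρ²=29; F_rep = 4·(-4,0)/16² = (-0.0625,0.0000)
o2: d²=125 > ρ²=29 → inactive
o3: d²=181 > ρ²=29 → inactive
F = F_att + ΣF_rep = (-0.0625,8.0000)
p' = p + 1/20·F = (-2.0031,1.4000)

Fx=-0.0625 Fy=8.0000 x'=-2.0031 y'=1.4000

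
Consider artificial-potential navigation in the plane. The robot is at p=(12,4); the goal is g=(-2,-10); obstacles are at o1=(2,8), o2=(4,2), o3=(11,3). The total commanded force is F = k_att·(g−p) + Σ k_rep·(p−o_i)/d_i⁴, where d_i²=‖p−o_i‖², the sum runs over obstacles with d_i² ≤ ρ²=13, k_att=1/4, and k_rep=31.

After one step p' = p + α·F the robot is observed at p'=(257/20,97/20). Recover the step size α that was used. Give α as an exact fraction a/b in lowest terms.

α = 1/5

F_att = 1/4·(g−p) = 1/4·(-14,-14) = (-3.5000,-3.5000)
o1: d²=116 > ρ²=13 → inactive
o2: d²=68 > ρ²=13 → inactive
o3: d²=2 ≤ ρ²=13; F_rep = 31·(1,1)/2² = (7.7500,7.7500)
F = F_att + ΣF_rep = (4.2500,4.2500)
Δp = p'−p = (0.8500,0.8500); α = Δx/Fx = (17/20) / (17/4) = 1/5
check: Δy/Fy = (17/20) / (17/4) = 1/5 ✓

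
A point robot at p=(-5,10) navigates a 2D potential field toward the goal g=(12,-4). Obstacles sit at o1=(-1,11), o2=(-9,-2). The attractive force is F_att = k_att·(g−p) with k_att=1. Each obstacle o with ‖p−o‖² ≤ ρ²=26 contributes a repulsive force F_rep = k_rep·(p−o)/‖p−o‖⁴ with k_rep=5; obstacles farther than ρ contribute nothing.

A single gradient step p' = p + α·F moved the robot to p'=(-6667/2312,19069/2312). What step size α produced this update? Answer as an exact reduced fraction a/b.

α = 1/8

F_att = 1·(g−p) = 1·(17,-14) = (17.0000,-14.0000)
o1: d²=17 ≤ ρ²=26; F_rep = 5·(-4,-1)/17² = (-0.0692,-0.0173)
o2: d²=160 > ρ²=26 → inactive
F = F_att + ΣF_rep = (16.9308,-14.0173)
Δp = p'−p = (2.1163,-1.7522); α = Δx/Fx = (4893/2312) / (4893/289) = 1/8
check: Δy/Fy = (-4051/2312) / (-4051/289) = 1/8 ✓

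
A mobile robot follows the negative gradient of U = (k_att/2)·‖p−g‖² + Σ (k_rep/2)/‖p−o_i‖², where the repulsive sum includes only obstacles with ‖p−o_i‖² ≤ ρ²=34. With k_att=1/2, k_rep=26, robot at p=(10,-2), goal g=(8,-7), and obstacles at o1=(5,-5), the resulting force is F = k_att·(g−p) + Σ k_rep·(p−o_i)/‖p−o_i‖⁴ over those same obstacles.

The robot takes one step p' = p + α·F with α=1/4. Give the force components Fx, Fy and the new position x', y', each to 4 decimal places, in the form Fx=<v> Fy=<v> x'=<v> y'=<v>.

Fx=-0.8875 Fy=-2.4325 x'=9.7781 y'=-2.6081

F_att = 1/2·(g−p) = 1/2·(-2,-5) = (-1.0000,-2.5000)
o1: d²=34 ≤ ρ²=34; F_rep = 26·(5,3)/34² = (0.1125,0.0675)
F = F_att + ΣF_rep = (-0.8875,-2.4325)
p' = p + 1/4·F = (9.7781,-2.6081)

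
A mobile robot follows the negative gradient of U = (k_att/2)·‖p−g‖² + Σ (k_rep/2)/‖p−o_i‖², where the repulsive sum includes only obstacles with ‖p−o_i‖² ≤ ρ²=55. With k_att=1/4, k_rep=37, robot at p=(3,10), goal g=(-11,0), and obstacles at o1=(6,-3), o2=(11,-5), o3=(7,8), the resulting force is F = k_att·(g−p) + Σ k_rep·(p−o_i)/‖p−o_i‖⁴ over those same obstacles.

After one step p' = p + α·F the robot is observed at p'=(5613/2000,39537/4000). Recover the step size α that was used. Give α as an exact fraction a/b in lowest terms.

F_att = 1/4·(g−p) = 1/4·(-14,-10) = (-3.5000,-2.5000)
o1: d²=178 > ρ²=55 → inactive
o2: d²=289 > ρ²=55 → inactive
o3: d²=20 ≤ ρ²=55; F_rep = 37·(-4,2)/20² = (-0.3700,0.1850)
F = F_att + ΣF_rep = (-3.8700,-2.3150)
Δp = p'−p = (-0.1935,-0.1158); α = Δx/Fx = (-387/2000) / (-387/100) = 1/20
check: Δy/Fy = (-463/4000) / (-463/200) = 1/20 ✓

α = 1/20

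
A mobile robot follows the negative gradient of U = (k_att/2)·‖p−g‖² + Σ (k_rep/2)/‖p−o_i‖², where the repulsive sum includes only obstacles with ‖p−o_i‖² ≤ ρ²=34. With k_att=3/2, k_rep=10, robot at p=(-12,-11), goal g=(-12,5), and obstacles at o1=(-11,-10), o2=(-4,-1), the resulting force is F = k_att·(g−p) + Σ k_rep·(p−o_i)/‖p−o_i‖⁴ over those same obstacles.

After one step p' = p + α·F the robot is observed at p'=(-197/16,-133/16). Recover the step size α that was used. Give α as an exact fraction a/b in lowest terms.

α = 1/8

F_att = 3/2·(g−p) = 3/2·(0,16) = (0.0000,24.0000)
o1: d²=2 ≤ ρ²=34; F_rep = 10·(-1,-1)/2² = (-2.5000,-2.5000)
o2: d²=164 > ρ²=34 → inactive
F = F_att + ΣF_rep = (-2.5000,21.5000)
Δp = p'−p = (-0.3125,2.6875); α = Δx/Fx = (-5/16) / (-5/2) = 1/8
check: Δy/Fy = (43/16) / (43/2) = 1/8 ✓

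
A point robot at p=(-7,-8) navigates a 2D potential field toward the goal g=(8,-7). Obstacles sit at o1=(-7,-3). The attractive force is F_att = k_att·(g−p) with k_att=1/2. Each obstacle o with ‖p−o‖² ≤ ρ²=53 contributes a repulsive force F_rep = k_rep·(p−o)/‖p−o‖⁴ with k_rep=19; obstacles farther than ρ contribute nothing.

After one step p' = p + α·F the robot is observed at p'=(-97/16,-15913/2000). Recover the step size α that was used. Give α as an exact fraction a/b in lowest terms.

F_att = 1/2·(g−p) = 1/2·(15,1) = (7.5000,0.5000)
o1: d²=25 ≤ ρ²=53; F_rep = 19·(0,-5)/25² = (0.0000,-0.1520)
F = F_att + ΣF_rep = (7.5000,0.3480)
Δp = p'−p = (0.9375,0.0435); α = Δx/Fx = (15/16) / (15/2) = 1/8
check: Δy/Fy = (87/2000) / (87/250) = 1/8 ✓

α = 1/8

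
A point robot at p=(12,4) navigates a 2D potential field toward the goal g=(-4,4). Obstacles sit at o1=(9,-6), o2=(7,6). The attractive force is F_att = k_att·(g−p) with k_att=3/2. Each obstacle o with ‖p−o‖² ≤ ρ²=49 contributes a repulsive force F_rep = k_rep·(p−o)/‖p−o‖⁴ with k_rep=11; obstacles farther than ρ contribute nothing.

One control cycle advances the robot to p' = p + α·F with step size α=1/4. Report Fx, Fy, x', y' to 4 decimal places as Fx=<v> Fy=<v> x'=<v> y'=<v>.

F_att = 3/2·(g−p) = 3/2·(-16,0) = (-24.0000,0.0000)
o1: d²=109 > ρ²=49 → inactive
o2: d²=29 ≤ ρ²=49; F_rep = 11·(5,-2)/29² = (0.0654,-0.0262)
F = F_att + ΣF_rep = (-23.9346,-0.0262)
p' = p + 1/4·F = (6.0163,3.9935)

Fx=-23.9346 Fy=-0.0262 x'=6.0163 y'=3.9935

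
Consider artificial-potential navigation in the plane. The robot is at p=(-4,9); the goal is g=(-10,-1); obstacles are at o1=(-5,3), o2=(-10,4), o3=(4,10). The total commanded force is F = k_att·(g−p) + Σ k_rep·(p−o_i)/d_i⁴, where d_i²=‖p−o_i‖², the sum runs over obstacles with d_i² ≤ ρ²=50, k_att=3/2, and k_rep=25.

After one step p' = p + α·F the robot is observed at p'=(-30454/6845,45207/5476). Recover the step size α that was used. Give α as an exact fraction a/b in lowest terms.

F_att = 3/2·(g−p) = 3/2·(-6,-10) = (-9.0000,-15.0000)
o1: d²=37 ≤ ρ²=50; F_rep = 25·(1,6)/37² = (0.0183,0.1096)
o2: d²=61 > ρ²=50 → inactive
o3: d²=65 > ρ²=50 → inactive
F = F_att + ΣF_rep = (-8.9817,-14.8904)
Δp = p'−p = (-0.4491,-0.7445); α = Δx/Fx = (-3074/6845) / (-12296/1369) = 1/20
check: Δy/Fy = (-4077/5476) / (-20385/1369) = 1/20 ✓

α = 1/20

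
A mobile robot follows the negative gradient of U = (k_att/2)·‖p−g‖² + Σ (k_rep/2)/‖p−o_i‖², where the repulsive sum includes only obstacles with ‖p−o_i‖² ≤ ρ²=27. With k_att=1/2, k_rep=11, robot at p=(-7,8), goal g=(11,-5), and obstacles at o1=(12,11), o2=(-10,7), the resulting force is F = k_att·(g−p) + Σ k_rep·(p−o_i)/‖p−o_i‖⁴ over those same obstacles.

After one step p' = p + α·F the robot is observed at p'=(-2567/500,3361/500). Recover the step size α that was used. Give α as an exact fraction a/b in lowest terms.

F_att = 1/2·(g−p) = 1/2·(18,-13) = (9.0000,-6.5000)
o1: d²=370 > ρ²=27 → inactive
o2: d²=10 ≤ ρ²=27; F_rep = 11·(3,1)/10² = (0.3300,0.1100)
F = F_att + ΣF_rep = (9.3300,-6.3900)
Δp = p'−p = (1.8660,-1.2780); α = Δx/Fx = (933/500) / (933/100) = 1/5
check: Δy/Fy = (-639/500) / (-639/100) = 1/5 ✓

α = 1/5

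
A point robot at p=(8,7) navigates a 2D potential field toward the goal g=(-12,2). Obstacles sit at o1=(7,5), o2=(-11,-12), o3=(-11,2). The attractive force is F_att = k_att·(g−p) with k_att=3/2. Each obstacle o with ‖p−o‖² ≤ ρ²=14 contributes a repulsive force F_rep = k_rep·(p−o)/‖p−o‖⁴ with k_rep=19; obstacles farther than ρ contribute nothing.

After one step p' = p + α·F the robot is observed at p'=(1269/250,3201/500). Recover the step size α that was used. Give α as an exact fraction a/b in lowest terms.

α = 1/10

F_att = 3/2·(g−p) = 3/2·(-20,-5) = (-30.0000,-7.5000)
o1: d²=5 ≤ ρ²=14; F_rep = 19·(1,2)/5² = (0.7600,1.5200)
o2: d²=722 > ρ²=14 → inactive
o3: d²=386 > ρ²=14 → inactive
F = F_att + ΣF_rep = (-29.2400,-5.9800)
Δp = p'−p = (-2.9240,-0.5980); α = Δx/Fx = (-731/250) / (-731/25) = 1/10
check: Δy/Fy = (-299/500) / (-299/50) = 1/10 ✓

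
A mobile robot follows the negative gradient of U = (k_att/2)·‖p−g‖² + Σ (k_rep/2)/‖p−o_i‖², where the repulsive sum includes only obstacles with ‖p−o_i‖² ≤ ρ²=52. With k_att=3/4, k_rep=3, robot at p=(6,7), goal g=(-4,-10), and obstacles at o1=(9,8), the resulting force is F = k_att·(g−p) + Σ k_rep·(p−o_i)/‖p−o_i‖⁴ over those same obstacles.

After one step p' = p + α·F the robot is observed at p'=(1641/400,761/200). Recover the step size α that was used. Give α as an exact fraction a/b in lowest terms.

F_att = 3/4·(g−p) = 3/4·(-10,-17) = (-7.5000,-12.7500)
o1: d²=10 ≤ ρ²=52; F_rep = 3·(-3,-1)/10² = (-0.0900,-0.0300)
F = F_att + ΣF_rep = (-7.5900,-12.7800)
Δp = p'−p = (-1.8975,-3.1950); α = Δx/Fx = (-759/400) / (-759/100) = 1/4
check: Δy/Fy = (-639/200) / (-639/50) = 1/4 ✓

α = 1/4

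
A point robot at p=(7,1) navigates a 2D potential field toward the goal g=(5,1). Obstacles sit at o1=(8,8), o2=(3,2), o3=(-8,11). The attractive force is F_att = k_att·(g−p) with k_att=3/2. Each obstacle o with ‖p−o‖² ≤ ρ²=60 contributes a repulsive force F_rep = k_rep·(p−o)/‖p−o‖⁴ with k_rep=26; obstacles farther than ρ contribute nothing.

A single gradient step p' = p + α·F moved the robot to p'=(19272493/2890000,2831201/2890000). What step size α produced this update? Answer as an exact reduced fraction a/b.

F_att = 3/2·(g−p) = 3/2·(-2,0) = (-3.0000,0.0000)
o1: d²=50 ≤ ρ²=60; F_rep = 26·(-1,-7)/50² = (-0.0104,-0.0728)
o2: d²=17 ≤ ρ²=60; F_rep = 26·(4,-1)/17² = (0.3599,-0.0900)
o3: d²=325 > ρ²=60 → inactive
F = F_att + ΣF_rep = (-2.6505,-0.1628)
Δp = p'−p = (-0.3313,-0.0203); α = Δx/Fx = (-957507/2890000) / (-957507/361250) = 1/8
check: Δy/Fy = (-58799/2890000) / (-58799/361250) = 1/8 ✓

α = 1/8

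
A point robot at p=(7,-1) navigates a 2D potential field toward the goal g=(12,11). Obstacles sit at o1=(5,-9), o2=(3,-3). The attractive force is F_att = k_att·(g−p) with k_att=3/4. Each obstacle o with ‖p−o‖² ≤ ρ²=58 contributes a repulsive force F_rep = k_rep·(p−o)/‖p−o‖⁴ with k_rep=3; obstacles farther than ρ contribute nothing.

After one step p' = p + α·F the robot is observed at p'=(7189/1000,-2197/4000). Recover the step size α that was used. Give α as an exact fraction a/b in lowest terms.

α = 1/20

F_att = 3/4·(g−p) = 3/4·(5,12) = (3.7500,9.0000)
o1: d²=68 > ρ²=58 → inactive
o2: d²=20 ≤ ρ²=58; F_rep = 3·(4,2)/20² = (0.0300,0.0150)
F = F_att + ΣF_rep = (3.7800,9.0150)
Δp = p'−p = (0.1890,0.4507); α = Δx/Fx = (189/1000) / (189/50) = 1/20
check: Δy/Fy = (1803/4000) / (1803/200) = 1/20 ✓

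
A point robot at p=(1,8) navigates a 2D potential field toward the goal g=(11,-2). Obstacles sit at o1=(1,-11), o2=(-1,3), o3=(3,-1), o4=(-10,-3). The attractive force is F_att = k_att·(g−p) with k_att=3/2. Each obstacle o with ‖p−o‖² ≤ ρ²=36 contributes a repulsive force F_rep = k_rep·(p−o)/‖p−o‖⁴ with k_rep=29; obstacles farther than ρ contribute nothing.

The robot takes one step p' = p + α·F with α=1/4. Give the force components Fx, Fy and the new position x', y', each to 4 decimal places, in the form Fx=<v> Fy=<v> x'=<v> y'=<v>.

Fx=15.0690 Fy=-14.8276 x'=4.7672 y'=4.2931

F_att = 3/2·(g−p) = 3/2·(10,-10) = (15.0000,-15.0000)
o1: d²=361 > ρ²=36 → inactive
o2: d²=29 ≤ ρ²=36; F_rep = 29·(2,5)/29² = (0.0690,0.1724)
o3: d²=85 > ρ²=36 → inactive
o4: d²=242 > ρ²=36 → inactive
F = F_att + ΣF_rep = (15.0690,-14.8276)
p' = p + 1/4·F = (4.7672,4.2931)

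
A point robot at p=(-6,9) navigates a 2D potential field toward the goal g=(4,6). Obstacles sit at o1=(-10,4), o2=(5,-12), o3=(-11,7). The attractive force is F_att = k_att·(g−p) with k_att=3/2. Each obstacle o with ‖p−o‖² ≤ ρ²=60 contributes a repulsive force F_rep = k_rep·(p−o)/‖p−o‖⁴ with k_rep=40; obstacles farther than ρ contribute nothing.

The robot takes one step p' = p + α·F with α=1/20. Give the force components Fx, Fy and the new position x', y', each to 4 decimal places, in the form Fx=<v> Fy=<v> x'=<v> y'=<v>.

F_att = 3/2·(g−p) = 3/2·(10,-3) = (15.0000,-4.5000)
o1: d²=41 ≤ ρ²=60; F_rep = 40·(4,5)/41² = (0.0952,0.1190)
o2: d²=562 > ρ²=60 → inactive
o3: d²=29 ≤ ρ²=60; F_rep = 40·(5,2)/29² = (0.2378,0.0951)
F = F_att + ΣF_rep = (15.3330,-4.2859)
p' = p + 1/20·F = (-5.2334,8.7857)

Fx=15.3330 Fy=-4.2859 x'=-5.2334 y'=8.7857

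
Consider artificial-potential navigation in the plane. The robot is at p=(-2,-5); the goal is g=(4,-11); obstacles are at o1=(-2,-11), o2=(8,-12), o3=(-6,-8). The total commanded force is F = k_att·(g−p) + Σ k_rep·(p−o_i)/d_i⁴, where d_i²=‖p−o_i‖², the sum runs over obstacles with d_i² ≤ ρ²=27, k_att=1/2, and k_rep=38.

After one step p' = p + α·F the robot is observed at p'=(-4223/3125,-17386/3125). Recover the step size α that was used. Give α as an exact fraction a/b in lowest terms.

F_att = 1/2·(g−p) = 1/2·(6,-6) = (3.0000,-3.0000)
o1: d²=36 > ρ²=27 → inactive
o2: d²=149 > ρ²=27 → inactive
o3: d²=25 ≤ ρ²=27; F_rep = 38·(4,3)/25² = (0.2432,0.1824)
F = F_att + ΣF_rep = (3.2432,-2.8176)
Δp = p'−p = (0.6486,-0.5635); α = Δx/Fx = (2027/3125) / (2027/625) = 1/5
check: Δy/Fy = (-1761/3125) / (-1761/625) = 1/5 ✓

α = 1/5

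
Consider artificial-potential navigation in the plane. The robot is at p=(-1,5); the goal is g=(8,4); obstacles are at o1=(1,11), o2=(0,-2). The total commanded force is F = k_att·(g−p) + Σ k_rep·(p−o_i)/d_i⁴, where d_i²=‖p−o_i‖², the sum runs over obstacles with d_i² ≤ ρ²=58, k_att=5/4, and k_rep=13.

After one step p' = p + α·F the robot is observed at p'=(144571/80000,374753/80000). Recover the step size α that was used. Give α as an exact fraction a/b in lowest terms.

F_att = 5/4·(g−p) = 5/4·(9,-1) = (11.2500,-1.2500)
o1: d²=40 ≤ ρ²=58; F_rep = 13·(-2,-6)/40² = (-0.0163,-0.0488)
o2: d²=50 ≤ ρ²=58; F_rep = 13·(-1,7)/50² = (-0.0052,0.0364)
F = F_att + ΣF_rep = (11.2286,-1.2624)
Δp = p'−p = (2.8071,-0.3156); α = Δx/Fx = (224571/80000) / (224571/20000) = 1/4
check: Δy/Fy = (-25247/80000) / (-25247/20000) = 1/4 ✓

α = 1/4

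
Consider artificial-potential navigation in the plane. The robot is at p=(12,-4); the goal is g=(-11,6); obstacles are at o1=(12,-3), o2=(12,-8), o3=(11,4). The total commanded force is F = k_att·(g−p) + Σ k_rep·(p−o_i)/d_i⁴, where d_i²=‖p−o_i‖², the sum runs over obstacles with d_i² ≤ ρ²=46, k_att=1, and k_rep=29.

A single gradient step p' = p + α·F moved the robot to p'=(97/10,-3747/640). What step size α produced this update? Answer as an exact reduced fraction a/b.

F_att = 1·(g−p) = 1·(-23,10) = (-23.0000,10.0000)
o1: d²=1 ≤ ρ²=46; F_rep = 29·(0,-1)/1² = (0.0000,-29.0000)
o2: d²=16 ≤ ρ²=46; F_rep = 29·(0,4)/16² = (0.0000,0.4531)
o3: d²=65 > ρ²=46 → inactive
F = F_att + ΣF_rep = (-23.0000,-18.5469)
Δp = p'−p = (-2.3000,-1.8547); α = Δx/Fx = (-23/10) / (-23) = 1/10
check: Δy/Fy = (-1187/640) / (-1187/64) = 1/10 ✓

α = 1/10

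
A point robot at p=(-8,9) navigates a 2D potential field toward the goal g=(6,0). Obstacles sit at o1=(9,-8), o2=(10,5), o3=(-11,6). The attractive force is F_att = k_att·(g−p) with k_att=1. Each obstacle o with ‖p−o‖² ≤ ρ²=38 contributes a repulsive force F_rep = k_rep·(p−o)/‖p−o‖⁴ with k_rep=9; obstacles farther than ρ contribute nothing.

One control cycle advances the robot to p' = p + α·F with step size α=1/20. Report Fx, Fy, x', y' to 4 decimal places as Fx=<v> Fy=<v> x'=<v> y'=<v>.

F_att = 1·(g−p) = 1·(14,-9) = (14.0000,-9.0000)
o1: d²=578 > ρ²=38 → inactive
o2: d²=340 > ρ²=38 → inactive
o3: d²=18 ≤ ρ²=38; F_rep = 9·(3,3)/18² = (0.0833,0.0833)
F = F_att + ΣF_rep = (14.0833,-8.9167)
p' = p + 1/20·F = (-7.2958,8.5542)

Fx=14.0833 Fy=-8.9167 x'=-7.2958 y'=8.5542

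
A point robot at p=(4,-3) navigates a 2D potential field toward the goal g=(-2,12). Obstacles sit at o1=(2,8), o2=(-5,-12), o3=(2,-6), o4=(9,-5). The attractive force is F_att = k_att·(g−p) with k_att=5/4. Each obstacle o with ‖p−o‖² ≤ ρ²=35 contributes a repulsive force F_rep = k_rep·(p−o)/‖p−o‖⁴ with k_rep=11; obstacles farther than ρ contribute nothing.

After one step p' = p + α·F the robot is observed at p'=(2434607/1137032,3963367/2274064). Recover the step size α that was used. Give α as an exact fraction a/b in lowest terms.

F_att = 5/4·(g−p) = 5/4·(-6,15) = (-7.5000,18.7500)
o1: d²=125 > ρ²=35 → inactive
o2: d²=162 > ρ²=35 → inactive
o3: d²=13 ≤ ρ²=35; F_rep = 11·(2,3)/13² = (0.1302,0.1953)
o4: d²=29 ≤ ρ²=35; F_rep = 11·(-5,2)/29² = (-0.0654,0.0262)
F = F_att + ΣF_rep = (-7.4352,18.9714)
Δp = p'−p = (-1.8588,4.7429); α = Δx/Fx = (-2113521/1137032) / (-2113521/284258) = 1/4
check: Δy/Fy = (10785559/2274064) / (10785559/568516) = 1/4 ✓

α = 1/4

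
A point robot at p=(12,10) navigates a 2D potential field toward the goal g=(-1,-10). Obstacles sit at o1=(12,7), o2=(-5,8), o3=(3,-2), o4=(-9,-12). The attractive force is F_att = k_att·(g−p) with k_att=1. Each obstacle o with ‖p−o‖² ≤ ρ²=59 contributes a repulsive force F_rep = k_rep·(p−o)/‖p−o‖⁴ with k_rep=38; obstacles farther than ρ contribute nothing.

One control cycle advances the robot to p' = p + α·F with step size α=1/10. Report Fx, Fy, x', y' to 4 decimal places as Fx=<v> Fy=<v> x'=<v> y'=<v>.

Fx=-13.0000 Fy=-18.5926 x'=10.7000 y'=8.1407

F_att = 1·(g−p) = 1·(-13,-20) = (-13.0000,-20.0000)
o1: d²=9 ≤ ρ²=59; F_rep = 38·(0,3)/9² = (0.0000,1.4074)
o2: d²=293 > ρ²=59 → inactive
o3: d²=225 > ρ²=59 → inactive
o4: d²=925 > ρ²=59 → inactive
F = F_att + ΣF_rep = (-13.0000,-18.5926)
p' = p + 1/10·F = (10.7000,8.1407)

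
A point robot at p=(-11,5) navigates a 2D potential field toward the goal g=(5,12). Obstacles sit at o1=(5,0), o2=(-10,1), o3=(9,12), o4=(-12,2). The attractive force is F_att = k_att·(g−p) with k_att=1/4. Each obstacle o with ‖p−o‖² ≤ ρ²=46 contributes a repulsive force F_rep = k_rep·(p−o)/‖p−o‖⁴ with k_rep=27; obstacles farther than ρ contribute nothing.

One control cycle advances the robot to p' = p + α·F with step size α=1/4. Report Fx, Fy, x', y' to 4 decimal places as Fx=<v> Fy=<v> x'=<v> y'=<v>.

F_att = 1/4·(g−p) = 1/4·(16,7) = (4.0000,1.7500)
o1: d²=281 > ρ²=46 → inactive
o2: d²=17 ≤ ρ²=46; F_rep = 27·(-1,4)/17² = (-0.0934,0.3737)
o3: d²=449 > ρ²=46 → inactive
o4: d²=10 ≤ ρ²=46; F_rep = 27·(1,3)/10² = (0.2700,0.8100)
F = F_att + ΣF_rep = (4.1766,2.9337)
p' = p + 1/4·F = (-9.9559,5.7334)

Fx=4.1766 Fy=2.9337 x'=-9.9559 y'=5.7334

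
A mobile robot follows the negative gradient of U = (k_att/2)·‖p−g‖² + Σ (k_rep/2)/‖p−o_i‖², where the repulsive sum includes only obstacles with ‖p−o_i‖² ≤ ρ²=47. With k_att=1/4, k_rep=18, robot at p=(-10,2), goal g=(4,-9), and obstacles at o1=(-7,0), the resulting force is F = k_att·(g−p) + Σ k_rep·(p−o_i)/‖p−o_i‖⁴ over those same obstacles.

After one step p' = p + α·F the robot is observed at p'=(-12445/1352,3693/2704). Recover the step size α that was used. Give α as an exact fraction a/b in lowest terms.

α = 1/4

F_att = 1/4·(g−p) = 1/4·(14,-11) = (3.5000,-2.7500)
o1: d²=13 ≤ ρ²=47; F_rep = 18·(-3,2)/13² = (-0.3195,0.2130)
F = F_att + ΣF_rep = (3.1805,-2.5370)
Δp = p'−p = (0.7951,-0.6342); α = Δx/Fx = (1075/1352) / (1075/338) = 1/4
check: Δy/Fy = (-1715/2704) / (-1715/676) = 1/4 ✓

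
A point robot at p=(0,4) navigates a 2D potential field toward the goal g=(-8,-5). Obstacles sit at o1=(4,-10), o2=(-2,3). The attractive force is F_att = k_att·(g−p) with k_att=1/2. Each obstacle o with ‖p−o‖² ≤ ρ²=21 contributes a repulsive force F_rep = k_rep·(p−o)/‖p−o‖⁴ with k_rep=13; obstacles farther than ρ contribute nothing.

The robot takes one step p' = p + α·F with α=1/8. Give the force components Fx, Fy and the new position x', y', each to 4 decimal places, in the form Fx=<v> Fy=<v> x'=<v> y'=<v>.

Fx=-2.9600 Fy=-3.9800 x'=-0.3700 y'=3.5025

F_att = 1/2·(g−p) = 1/2·(-8,-9) = (-4.0000,-4.5000)
o1: d²=212 > ρ²=21 → inactive
o2: d²=5 ≤ ρ²=21; F_rep = 13·(2,1)/5² = (1.0400,0.5200)
F = F_att + ΣF_rep = (-2.9600,-3.9800)
p' = p + 1/8·F = (-0.3700,3.5025)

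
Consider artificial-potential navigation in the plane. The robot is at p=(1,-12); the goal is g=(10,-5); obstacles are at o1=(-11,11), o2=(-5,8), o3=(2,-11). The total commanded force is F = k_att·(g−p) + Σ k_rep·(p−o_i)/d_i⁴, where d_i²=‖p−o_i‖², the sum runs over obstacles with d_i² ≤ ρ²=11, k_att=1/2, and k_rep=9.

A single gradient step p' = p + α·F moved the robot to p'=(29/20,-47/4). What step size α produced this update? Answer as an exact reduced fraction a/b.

F_att = 1/2·(g−p) = 1/2·(9,7) = (4.5000,3.5000)
o1: d²=673 > ρ²=11 → inactive
o2: d²=436 > ρ²=11 → inactive
o3: d²=2 ≤ ρ²=11; F_rep = 9·(-1,-1)/2² = (-2.2500,-2.2500)
F = F_att + ΣF_rep = (2.2500,1.2500)
Δp = p'−p = (0.4500,0.2500); α = Δx/Fx = (9/20) / (9/4) = 1/5
check: Δy/Fy = (1/4) / (5/4) = 1/5 ✓

α = 1/5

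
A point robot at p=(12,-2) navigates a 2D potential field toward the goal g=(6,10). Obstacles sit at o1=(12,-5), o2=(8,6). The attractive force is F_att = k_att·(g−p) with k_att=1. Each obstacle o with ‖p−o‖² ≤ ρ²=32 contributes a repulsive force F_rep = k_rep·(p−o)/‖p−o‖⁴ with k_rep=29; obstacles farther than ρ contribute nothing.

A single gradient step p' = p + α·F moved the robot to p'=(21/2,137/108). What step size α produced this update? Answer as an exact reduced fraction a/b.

F_att = 1·(g−p) = 1·(-6,12) = (-6.0000,12.0000)
o1: d²=9 ≤ ρ²=32; F_rep = 29·(0,3)/9² = (0.0000,1.0741)
o2: d²=80 > ρ²=32 → inactive
F = F_att + ΣF_rep = (-6.0000,13.0741)
Δp = p'−p = (-1.5000,3.2685); α = Δx/Fx = (-3/2) / (-6) = 1/4
check: Δy/Fy = (353/108) / (353/27) = 1/4 ✓

α = 1/4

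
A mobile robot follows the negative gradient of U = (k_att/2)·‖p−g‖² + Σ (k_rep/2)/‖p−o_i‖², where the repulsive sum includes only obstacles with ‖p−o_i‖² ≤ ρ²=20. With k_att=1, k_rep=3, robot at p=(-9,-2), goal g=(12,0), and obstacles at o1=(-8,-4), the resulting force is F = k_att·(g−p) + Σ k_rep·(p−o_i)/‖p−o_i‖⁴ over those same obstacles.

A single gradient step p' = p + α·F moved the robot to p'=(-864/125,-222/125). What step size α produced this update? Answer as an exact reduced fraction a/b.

α = 1/10

F_att = 1·(g−p) = 1·(21,2) = (21.0000,2.0000)
o1: d²=5 ≤ ρ²=20; F_rep = 3·(-1,2)/5² = (-0.1200,0.2400)
F = F_att + ΣF_rep = (20.8800,2.2400)
Δp = p'−p = (2.0880,0.2240); α = Δx/Fx = (261/125) / (522/25) = 1/10
check: Δy/Fy = (28/125) / (56/25) = 1/10 ✓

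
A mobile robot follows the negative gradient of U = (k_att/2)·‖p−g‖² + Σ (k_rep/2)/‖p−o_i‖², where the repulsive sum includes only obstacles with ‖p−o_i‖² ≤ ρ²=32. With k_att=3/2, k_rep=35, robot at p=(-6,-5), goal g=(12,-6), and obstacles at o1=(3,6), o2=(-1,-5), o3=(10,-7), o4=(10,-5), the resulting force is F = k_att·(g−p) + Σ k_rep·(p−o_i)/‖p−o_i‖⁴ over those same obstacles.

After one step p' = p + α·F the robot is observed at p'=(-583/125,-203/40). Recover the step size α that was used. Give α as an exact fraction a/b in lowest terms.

F_att = 3/2·(g−p) = 3/2·(18,-1) = (27.0000,-1.5000)
o1: d²=202 > ρ²=32 → inactive
o2: d²=25 ≤ ρ²=32; F_rep = 35·(-5,0)/25² = (-0.2800,0.0000)
o3: d²=260 > ρ²=32 → inactive
o4: d²=256 > ρ²=32 → inactive
F = F_att + ΣF_rep = (26.7200,-1.5000)
Δp = p'−p = (1.3360,-0.0750); α = Δx/Fx = (167/125) / (668/25) = 1/20
check: Δy/Fy = (-3/40) / (-3/2) = 1/20 ✓

α = 1/20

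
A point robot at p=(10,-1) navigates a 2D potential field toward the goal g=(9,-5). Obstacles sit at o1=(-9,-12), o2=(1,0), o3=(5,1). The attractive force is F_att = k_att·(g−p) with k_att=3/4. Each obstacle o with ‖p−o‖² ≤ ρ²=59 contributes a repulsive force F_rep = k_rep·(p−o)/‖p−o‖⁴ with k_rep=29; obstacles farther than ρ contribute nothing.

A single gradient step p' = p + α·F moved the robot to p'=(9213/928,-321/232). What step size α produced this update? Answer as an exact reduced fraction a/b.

α = 1/8

F_att = 3/4·(g−p) = 3/4·(-1,-4) = (-0.7500,-3.0000)
o1: d²=482 > ρ²=59 → inactive
o2: d²=82 > ρ²=59 → inactive
o3: d²=29 ≤ ρ²=59; F_rep = 29·(5,-2)/29² = (0.1724,-0.0690)
F = F_att + ΣF_rep = (-0.5776,-3.0690)
Δp = p'−p = (-0.0722,-0.3836); α = Δx/Fx = (-67/928) / (-67/116) = 1/8
check: Δy/Fy = (-89/232) / (-89/29) = 1/8 ✓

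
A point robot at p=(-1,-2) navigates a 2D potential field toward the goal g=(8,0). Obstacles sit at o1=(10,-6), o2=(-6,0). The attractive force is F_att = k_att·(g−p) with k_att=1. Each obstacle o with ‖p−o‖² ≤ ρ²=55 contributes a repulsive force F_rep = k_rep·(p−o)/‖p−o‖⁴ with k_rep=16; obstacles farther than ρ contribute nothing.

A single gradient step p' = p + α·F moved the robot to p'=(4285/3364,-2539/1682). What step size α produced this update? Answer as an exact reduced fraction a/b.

F_att = 1·(g−p) = 1·(9,2) = (9.0000,2.0000)
o1: d²=137 > ρ²=55 → inactive
o2: d²=29 ≤ ρ²=55; F_rep = 16·(5,-2)/29² = (0.0951,-0.0380)
F = F_att + ΣF_rep = (9.0951,1.9620)
Δp = p'−p = (2.2738,0.4905); α = Δx/Fx = (7649/3364) / (7649/841) = 1/4
check: Δy/Fy = (825/1682) / (1650/841) = 1/4 ✓

α = 1/4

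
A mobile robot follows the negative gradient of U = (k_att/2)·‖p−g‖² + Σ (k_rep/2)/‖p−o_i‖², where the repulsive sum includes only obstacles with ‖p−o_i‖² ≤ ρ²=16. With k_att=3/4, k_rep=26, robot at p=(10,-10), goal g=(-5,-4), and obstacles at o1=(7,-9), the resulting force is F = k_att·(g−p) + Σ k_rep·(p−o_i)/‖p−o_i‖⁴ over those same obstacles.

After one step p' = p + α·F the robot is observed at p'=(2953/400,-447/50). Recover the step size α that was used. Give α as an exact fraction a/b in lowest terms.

F_att = 3/4·(g−p) = 3/4·(-15,6) = (-11.2500,4.5000)
o1: d²=10 ≤ ρ²=16; F_rep = 26·(3,-1)/10² = (0.7800,-0.2600)
F = F_att + ΣF_rep = (-10.4700,4.2400)
Δp = p'−p = (-2.6175,1.0600); α = Δx/Fx = (-1047/400) / (-1047/100) = 1/4
check: Δy/Fy = (53/50) / (106/25) = 1/4 ✓

α = 1/4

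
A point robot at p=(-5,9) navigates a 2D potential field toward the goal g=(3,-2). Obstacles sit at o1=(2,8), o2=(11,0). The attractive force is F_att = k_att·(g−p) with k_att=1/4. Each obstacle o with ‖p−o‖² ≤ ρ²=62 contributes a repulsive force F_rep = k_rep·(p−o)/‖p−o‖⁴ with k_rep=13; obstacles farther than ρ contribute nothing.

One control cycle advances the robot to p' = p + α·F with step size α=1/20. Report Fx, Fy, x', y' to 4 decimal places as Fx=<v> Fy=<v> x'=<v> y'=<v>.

F_att = 1/4·(g−p) = 1/4·(8,-11) = (2.0000,-2.7500)
o1: d²=50 ≤ ρ²=62; F_rep = 13·(-7,1)/50² = (-0.0364,0.0052)
o2: d²=337 > ρ²=62 → inactive
F = F_att + ΣF_rep = (1.9636,-2.7448)
p' = p + 1/20·F = (-4.9018,8.8628)

Fx=1.9636 Fy=-2.7448 x'=-4.9018 y'=8.8628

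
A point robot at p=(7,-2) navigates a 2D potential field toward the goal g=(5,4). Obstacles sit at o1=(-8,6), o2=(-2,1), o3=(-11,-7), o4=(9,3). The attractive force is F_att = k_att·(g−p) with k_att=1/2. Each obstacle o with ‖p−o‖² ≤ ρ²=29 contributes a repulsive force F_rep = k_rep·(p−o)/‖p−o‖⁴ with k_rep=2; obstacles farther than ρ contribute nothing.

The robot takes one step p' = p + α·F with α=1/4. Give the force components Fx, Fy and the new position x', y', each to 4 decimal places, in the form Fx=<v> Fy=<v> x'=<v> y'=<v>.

F_att = 1/2·(g−p) = 1/2·(-2,6) = (-1.0000,3.0000)
o1: d²=289 > ρ²=29 → inactive
o2: d²=90 > ρ²=29 → inactive
o3: d²=349 > ρ²=29 → inactive
o4: d²=29 ≤ ρ²=29; F_rep = 2·(-2,-5)/29² = (-0.0048,-0.0119)
F = F_att + ΣF_rep = (-1.0048,2.9881)
p' = p + 1/4·F = (6.7488,-1.2530)

Fx=-1.0048 Fy=2.9881 x'=6.7488 y'=-1.2530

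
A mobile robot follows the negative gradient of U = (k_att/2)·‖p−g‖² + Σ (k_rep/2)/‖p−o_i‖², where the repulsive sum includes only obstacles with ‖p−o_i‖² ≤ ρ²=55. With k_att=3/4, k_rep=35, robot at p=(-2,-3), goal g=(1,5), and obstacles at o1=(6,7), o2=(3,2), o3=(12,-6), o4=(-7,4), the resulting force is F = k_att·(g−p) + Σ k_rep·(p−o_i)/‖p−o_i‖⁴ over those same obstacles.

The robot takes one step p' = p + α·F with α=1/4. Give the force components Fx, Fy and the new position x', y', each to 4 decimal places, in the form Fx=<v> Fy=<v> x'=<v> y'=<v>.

Fx=2.1800 Fy=5.9300 x'=-1.4550 y'=-1.5175

F_att = 3/4·(g−p) = 3/4·(3,8) = (2.2500,6.0000)
o1: d²=164 > ρ²=55 → inactive
o2: d²=50 ≤ ρ²=55; F_rep = 35·(-5,-5)/50² = (-0.0700,-0.0700)
o3: d²=205 > ρ²=55 → inactive
o4: d²=74 > ρ²=55 → inactive
F = F_att + ΣF_rep = (2.1800,5.9300)
p' = p + 1/4·F = (-1.4550,-1.5175)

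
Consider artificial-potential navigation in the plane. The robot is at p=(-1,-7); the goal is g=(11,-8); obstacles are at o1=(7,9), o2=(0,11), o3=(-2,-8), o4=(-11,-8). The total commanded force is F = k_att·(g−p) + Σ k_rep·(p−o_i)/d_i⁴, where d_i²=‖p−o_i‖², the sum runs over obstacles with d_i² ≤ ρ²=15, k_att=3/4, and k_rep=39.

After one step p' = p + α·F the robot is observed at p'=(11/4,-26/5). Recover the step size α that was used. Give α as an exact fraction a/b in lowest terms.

α = 1/5

F_att = 3/4·(g−p) = 3/4·(12,-1) = (9.0000,-0.7500)
o1: d²=320 > ρ²=15 → inactive
o2: d²=325 > ρ²=15 → inactive
o3: d²=2 ≤ ρ²=15; F_rep = 39·(1,1)/2² = (9.7500,9.7500)
o4: d²=101 > ρ²=15 → inactive
F = F_att + ΣF_rep = (18.7500,9.0000)
Δp = p'−p = (3.7500,1.8000); α = Δx/Fx = (15/4) / (75/4) = 1/5
check: Δy/Fy = (9/5) / (9) = 1/5 ✓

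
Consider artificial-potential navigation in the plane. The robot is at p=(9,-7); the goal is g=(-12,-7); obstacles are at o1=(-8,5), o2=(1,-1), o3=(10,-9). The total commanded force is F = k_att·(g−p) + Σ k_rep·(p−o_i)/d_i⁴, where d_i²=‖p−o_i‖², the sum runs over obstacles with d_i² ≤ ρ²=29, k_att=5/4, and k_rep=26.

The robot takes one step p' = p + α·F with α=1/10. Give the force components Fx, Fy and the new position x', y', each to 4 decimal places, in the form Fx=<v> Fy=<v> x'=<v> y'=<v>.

F_att = 5/4·(g−p) = 5/4·(-21,0) = (-26.2500,0.0000)
o1: d²=433 > ρ²=29 → inactive
o2: d²=100 > ρ²=29 → inactive
o3: d²=5 ≤ ρ²=29; F_rep = 26·(-1,2)/5² = (-1.0400,2.0800)
F = F_att + ΣF_rep = (-27.2900,2.0800)
p' = p + 1/10·F = (6.2710,-6.7920)

Fx=-27.2900 Fy=2.0800 x'=6.2710 y'=-6.7920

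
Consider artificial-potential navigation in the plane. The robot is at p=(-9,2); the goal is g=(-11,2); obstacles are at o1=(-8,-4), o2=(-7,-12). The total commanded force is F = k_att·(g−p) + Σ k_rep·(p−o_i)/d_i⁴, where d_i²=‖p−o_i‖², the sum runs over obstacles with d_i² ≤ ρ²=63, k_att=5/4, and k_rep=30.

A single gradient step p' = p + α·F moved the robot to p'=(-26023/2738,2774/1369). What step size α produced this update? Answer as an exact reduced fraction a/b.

F_att = 5/4·(g−p) = 5/4·(-2,0) = (-2.5000,0.0000)
o1: d²=37 ≤ ρ²=63; F_rep = 30·(-1,6)/37² = (-0.0219,0.1315)
o2: d²=200 > ρ²=63 → inactive
F = F_att + ΣF_rep = (-2.5219,0.1315)
Δp = p'−p = (-0.5044,0.0263); α = Δx/Fx = (-1381/2738) / (-6905/2738) = 1/5
check: Δy/Fy = (36/1369) / (180/1369) = 1/5 ✓

α = 1/5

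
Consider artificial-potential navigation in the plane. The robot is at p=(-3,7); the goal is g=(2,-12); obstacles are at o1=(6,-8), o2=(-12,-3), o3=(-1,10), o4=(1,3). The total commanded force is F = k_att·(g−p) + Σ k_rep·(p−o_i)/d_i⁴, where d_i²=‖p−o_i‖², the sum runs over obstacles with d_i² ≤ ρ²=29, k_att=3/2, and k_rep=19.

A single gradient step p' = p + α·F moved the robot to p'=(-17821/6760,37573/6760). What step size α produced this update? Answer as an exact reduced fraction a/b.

F_att = 3/2·(g−p) = 3/2·(5,-19) = (7.5000,-28.5000)
o1: d²=306 > ρ²=29 → inactive
o2: d²=181 > ρ²=29 → inactive
o3: d²=13 ≤ ρ²=29; F_rep = 19·(-2,-3)/13² = (-0.2249,-0.3373)
o4: d²=32 > ρ²=29 → inactive
F = F_att + ΣF_rep = (7.2751,-28.8373)
Δp = p'−p = (0.3638,-1.4419); α = Δx/Fx = (2459/6760) / (2459/338) = 1/20
check: Δy/Fy = (-9747/6760) / (-9747/338) = 1/20 ✓

α = 1/20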